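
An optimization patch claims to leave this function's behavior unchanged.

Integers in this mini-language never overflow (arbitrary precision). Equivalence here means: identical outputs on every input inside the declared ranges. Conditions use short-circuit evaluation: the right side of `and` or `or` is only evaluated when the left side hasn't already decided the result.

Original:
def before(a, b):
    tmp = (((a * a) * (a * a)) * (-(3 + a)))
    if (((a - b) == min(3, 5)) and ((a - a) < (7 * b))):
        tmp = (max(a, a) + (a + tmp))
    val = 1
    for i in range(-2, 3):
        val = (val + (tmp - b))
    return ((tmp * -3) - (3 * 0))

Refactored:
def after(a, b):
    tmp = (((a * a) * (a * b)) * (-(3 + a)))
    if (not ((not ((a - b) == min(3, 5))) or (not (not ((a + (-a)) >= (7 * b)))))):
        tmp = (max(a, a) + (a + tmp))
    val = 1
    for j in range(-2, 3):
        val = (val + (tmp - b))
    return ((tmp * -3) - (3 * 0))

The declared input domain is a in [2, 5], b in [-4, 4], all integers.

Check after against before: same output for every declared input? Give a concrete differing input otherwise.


Consider the input a=2, b=-4.
before: tmp = -80; (((a - b) == min(3, 5)) and ((a - a) < (7 * b))) -> false; val = 1; [i=-2]; val = -75; [i=-1]; val = -151; [i=0]; val = -227; [i=1]; val = -303; [i=2]; val = -379; return 240
after: tmp = 160; (not ((not ((a - b) == min(3, 5))) or (not (not ((a + (-a)) >= (7 * b)))))) -> false; val = 1; [j=-2]; val = 165; [j=-1]; val = 329; [j=0]; val = 493; [j=1]; val = 657; [j=2]; val = 821; return -480
240 vs -480 — the two versions disagree here.
verdict: not equivalent; witness: a=2, b=-4


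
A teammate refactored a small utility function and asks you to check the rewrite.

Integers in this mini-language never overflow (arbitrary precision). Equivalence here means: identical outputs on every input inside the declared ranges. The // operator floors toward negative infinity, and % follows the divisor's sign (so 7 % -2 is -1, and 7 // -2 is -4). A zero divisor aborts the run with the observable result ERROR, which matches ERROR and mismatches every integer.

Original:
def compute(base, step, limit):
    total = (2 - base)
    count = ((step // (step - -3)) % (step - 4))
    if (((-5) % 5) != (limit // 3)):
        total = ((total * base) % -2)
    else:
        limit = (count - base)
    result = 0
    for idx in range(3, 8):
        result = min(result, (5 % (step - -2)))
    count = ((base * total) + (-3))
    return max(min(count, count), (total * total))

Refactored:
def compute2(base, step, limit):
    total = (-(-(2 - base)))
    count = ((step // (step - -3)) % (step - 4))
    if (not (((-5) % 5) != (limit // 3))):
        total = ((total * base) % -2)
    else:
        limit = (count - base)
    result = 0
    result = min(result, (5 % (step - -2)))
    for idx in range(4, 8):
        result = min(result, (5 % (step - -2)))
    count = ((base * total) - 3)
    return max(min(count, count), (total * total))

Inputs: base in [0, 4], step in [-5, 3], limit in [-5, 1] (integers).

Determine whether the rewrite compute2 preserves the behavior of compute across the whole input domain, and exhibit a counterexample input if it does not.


base=0, step=-5, limit=-5 yields 0 from compute but 4 from compute2.
verdict: not equivalent; witness: base=0, step=-5, limit=-5


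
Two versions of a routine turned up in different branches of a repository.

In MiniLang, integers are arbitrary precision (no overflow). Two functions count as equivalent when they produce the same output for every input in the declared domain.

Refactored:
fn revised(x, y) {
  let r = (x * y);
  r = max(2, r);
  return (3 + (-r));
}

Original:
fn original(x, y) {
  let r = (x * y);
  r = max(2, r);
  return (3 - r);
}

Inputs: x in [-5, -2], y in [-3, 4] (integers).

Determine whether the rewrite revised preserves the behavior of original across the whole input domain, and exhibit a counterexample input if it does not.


Behavior is preserved: although arithmetic usage differs, the outputs never diverge.
Spot check at x=-5, y=-2 — original: r := 10 | r := 10 | result -7. revised: r := 10 | r := 10 | result -7. Both give -7.
Every one of the 32 inputs gives matching results.
verdict: equivalent


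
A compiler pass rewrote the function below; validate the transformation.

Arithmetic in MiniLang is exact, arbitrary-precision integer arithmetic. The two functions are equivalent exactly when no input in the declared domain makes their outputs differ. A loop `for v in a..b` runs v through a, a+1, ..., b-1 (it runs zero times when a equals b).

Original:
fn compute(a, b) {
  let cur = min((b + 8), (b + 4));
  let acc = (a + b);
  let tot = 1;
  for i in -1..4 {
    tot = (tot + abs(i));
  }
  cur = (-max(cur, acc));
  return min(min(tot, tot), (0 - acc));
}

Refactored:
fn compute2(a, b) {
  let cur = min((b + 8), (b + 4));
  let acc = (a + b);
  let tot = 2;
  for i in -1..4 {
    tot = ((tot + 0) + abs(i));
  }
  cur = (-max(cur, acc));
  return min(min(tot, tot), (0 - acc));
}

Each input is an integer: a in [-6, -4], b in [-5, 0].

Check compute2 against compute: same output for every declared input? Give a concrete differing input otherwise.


On input a=-6, b=-5, compute returns 8 while compute2 returns 9.
verdict: not equivalent; witness: a=-6, b=-5


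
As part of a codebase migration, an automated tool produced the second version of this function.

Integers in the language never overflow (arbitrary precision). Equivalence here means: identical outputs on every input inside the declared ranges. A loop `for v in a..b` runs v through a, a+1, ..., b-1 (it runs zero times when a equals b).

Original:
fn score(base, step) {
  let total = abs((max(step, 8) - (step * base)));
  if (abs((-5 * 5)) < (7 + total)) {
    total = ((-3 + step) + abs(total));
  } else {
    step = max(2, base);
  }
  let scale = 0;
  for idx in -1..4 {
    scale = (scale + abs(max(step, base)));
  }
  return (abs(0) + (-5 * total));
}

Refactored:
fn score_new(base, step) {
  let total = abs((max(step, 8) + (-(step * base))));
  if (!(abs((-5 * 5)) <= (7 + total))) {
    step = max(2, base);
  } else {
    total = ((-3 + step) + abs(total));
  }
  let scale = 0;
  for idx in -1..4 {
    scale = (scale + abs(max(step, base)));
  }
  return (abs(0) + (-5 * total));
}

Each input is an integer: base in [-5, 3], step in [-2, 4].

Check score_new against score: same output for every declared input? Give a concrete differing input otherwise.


On input base=-5, step=2, score returns -90 while score_new returns -85.
verdict: not equivalent; witness: base=-5, step=2


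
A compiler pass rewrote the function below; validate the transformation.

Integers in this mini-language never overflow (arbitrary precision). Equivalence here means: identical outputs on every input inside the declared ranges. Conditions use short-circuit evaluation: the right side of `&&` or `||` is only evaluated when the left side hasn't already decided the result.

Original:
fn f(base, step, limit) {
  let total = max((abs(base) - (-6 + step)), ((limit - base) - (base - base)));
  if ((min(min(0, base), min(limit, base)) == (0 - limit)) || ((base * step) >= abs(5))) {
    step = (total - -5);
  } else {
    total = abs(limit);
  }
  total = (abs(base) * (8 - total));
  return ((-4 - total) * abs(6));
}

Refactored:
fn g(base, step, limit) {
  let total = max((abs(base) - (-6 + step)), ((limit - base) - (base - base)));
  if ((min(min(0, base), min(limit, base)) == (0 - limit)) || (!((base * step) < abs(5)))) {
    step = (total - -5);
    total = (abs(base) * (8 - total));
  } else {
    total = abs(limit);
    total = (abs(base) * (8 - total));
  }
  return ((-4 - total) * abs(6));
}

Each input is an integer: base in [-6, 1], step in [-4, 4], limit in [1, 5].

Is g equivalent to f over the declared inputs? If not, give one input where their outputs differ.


Side by side, the visible changes include: arithmetic usage differs, plus constant usage differs, plus min/max/abs usage differs, plus comparison usage differs, plus statement counts differ, plus boolean connective usage differs.
One worked example (base=-6, step=4, limit=5) — f: total=11, then ((min(min(0, base), min(limit, base)) == (0 - limit)) || ((base * step) >= abs(5))) is false, then total=5, then total=18, then returns -132; g: total=11, then ((min(min(0, base), min(limit, base)) == (0 - limit)) || (!((base * step) < abs(5)))) is false, then total=5, then total=18, then returns -132; agreement on -132.
Sweeping the whole domain (360 inputs) finds no disagreement.
verdict: equivalent


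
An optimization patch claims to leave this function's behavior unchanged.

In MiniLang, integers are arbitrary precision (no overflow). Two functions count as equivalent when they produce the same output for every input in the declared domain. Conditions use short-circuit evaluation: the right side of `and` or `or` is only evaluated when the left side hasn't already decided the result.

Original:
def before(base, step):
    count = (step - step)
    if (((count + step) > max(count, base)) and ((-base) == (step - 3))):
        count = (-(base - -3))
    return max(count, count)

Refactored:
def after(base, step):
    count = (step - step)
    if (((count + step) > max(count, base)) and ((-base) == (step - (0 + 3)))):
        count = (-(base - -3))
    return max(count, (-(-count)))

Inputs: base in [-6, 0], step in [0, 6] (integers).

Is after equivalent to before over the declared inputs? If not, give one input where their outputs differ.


Changes here: constant usage differs, plus arithmetic usage differs; the full 49-point sweep finds no disagreement.
verdict: equivalent


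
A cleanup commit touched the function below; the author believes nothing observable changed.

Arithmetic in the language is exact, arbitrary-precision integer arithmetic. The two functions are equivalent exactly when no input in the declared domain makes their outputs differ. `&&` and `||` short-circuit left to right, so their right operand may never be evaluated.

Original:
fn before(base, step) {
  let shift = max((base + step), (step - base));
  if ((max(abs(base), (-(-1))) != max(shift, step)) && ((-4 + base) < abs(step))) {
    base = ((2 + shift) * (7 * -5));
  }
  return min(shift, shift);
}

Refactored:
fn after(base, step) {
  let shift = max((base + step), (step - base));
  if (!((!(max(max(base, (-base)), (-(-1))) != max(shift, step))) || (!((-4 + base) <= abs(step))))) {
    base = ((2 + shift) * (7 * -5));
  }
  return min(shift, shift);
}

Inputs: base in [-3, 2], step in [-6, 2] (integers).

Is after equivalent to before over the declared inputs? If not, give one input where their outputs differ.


Equivalent. The edit looks behavioral (`((-4 + base) < abs(step))` became `((-4 + base) <= abs(step))`), but over these ranges it never changes the outcome.
An exhaustive pass over the 54 declared inputs shows identical outputs.
Spot check at base=-2, step=0 — before: shift=2, then ((max(abs(base), (-(-1))) != max(shift, step)) && ((-4 + base) < abs(step))) is false, then returns 2. after: shift=2, then (!((!(max(max(base, (-base)), (-(-1))) != max(shift, step))) || (!((-4 + base) <= abs(step))))) is false, then returns 2. Both give 2.
verdict: equivalent


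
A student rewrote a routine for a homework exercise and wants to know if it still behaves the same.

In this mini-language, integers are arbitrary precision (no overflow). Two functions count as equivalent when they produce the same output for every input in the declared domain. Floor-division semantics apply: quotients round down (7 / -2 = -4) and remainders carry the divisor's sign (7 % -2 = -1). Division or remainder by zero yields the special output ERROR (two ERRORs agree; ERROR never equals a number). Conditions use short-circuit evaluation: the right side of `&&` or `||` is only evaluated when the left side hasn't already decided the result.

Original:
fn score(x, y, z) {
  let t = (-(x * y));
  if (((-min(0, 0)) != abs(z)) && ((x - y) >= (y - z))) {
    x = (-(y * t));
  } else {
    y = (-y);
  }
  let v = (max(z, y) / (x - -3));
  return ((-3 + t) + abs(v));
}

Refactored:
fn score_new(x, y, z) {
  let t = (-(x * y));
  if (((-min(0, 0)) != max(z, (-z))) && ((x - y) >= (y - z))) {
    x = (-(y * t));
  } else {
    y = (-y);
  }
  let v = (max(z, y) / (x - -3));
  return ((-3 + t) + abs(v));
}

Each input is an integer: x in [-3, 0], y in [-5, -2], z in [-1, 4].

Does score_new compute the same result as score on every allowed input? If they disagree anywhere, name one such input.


Changes here: min/max/abs usage differs; the full 96-point sweep finds no disagreement.
verdict: equivalent


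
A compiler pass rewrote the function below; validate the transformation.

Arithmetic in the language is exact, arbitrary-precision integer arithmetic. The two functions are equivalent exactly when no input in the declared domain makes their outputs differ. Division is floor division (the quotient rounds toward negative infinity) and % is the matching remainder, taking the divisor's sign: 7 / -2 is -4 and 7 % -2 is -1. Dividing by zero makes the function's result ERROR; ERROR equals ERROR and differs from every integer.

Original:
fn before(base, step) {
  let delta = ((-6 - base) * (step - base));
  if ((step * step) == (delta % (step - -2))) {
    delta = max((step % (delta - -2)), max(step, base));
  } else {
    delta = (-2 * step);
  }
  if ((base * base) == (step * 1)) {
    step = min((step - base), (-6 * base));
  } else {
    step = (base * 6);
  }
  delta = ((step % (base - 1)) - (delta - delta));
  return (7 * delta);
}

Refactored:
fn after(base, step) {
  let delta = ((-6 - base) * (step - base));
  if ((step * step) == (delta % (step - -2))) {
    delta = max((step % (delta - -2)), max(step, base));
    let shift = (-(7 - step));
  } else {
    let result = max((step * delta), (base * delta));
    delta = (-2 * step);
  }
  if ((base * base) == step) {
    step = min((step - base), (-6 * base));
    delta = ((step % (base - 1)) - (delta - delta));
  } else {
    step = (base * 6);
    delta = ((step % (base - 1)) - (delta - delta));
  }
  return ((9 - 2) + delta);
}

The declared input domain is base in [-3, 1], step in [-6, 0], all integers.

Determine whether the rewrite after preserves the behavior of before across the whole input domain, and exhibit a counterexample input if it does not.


The rewrite breaks on base=-3, step=-6, where the results are -14 and 5.
before: delta := 9 | ((step * step) == (delta % (step - -2))): false | delta := 12 | ((base * base) == (step * 1)): false | step := -18 | delta := -2 | result -14
after: delta := 9 | ((step * step) == (delta % (step - -2))): false | result := -27 | delta := 12 | ((base * base) == step): false | step := -18 | delta := -2 | result 5
verdict: not equivalent; witness: base=-3, step=-6


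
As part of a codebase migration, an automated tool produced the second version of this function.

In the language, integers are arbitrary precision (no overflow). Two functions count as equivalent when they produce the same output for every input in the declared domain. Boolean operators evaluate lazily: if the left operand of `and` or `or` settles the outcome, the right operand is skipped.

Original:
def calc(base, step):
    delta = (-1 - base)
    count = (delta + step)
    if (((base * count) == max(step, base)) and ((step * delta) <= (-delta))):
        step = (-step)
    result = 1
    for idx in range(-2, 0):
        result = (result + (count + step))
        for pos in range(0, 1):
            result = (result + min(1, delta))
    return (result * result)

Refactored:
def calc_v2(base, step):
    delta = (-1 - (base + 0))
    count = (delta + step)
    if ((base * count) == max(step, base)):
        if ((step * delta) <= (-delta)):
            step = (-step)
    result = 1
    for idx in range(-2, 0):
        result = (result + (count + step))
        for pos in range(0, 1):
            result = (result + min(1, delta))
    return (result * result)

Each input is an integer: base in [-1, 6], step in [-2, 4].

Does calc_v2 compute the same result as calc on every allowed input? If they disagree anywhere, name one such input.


Differences: constant usage differs; and arithmetic usage differs; and statement counts differ; and branching structure differs; and boolean connective usage differs — yet all 56 inputs agree.
verdict: equivalent


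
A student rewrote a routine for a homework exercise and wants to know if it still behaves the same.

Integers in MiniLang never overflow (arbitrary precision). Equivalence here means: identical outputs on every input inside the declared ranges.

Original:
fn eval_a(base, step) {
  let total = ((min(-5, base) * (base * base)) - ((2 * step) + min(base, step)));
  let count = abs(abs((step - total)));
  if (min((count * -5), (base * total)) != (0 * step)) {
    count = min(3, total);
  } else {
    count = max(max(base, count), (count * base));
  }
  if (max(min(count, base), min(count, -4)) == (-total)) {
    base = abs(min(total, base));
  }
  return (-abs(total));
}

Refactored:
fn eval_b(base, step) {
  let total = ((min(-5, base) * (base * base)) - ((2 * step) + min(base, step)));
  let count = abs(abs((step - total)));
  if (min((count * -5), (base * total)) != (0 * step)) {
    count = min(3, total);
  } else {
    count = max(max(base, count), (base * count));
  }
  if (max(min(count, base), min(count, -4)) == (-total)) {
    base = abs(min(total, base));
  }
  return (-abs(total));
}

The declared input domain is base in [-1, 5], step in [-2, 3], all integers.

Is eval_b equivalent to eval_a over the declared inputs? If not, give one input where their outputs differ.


Reading the diff, among the changes: same computation, different form.
Tracing base=3, step=2: eval_a: total=-51, then count=53, then (min((count * -5), (base * total)) != (0 * step)) is true, then count=-51, then (max(min(count, base), min(count, -4)) == (-total)) is false, then returns -51 | eval_b: total=-51, then count=53, then (min((count * -5), (base * total)) != (0 * step)) is true, then count=-51, then (max(min(count, base), min(count, -4)) == (-total)) is false, then returns -51 — matching result -51.
Checked all 42 inputs in the declared domain: the outputs agree on every one.
verdict: equivalent


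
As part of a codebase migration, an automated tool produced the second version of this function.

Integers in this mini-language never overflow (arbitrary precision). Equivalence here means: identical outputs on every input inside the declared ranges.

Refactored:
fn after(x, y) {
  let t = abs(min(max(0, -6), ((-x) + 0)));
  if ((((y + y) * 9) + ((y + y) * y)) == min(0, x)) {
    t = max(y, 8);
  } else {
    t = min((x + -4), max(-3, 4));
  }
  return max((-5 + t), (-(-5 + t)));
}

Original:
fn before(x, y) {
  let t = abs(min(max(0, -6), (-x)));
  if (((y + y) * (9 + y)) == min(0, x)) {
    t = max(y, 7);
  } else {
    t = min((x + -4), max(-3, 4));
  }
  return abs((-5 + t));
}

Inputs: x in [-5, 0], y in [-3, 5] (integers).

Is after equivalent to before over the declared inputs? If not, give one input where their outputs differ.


Evaluate both at x=0, y=0.
before: t = 0; (((y + y) * (9 + y)) == min(0, x)) -> true; t = 7; return 2
after: t = 0; ((((y + y) * 9) + ((y + y) * y)) == min(0, x)) -> true; t = 8; return 3
2 != 3, so the rewrite changes behavior.
verdict: not equivalent; witness: x=0, y=0


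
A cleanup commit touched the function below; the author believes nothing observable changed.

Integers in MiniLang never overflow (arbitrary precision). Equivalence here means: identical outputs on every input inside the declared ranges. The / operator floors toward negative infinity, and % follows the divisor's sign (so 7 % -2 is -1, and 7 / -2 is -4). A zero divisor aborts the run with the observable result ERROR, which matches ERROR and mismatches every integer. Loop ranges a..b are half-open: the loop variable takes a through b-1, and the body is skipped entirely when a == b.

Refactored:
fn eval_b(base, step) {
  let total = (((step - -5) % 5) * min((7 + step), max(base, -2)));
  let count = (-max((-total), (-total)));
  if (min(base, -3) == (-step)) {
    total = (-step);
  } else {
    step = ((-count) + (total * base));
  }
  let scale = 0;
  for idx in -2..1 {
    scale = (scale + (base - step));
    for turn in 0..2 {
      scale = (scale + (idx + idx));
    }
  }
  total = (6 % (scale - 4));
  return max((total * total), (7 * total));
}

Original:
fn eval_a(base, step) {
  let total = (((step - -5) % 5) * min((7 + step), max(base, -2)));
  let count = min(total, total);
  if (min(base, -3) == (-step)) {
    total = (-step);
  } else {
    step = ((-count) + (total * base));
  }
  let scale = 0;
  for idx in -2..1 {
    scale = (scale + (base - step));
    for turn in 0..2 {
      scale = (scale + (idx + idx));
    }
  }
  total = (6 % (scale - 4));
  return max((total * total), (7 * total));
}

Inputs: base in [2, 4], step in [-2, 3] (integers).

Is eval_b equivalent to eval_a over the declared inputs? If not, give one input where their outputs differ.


The two versions differ — the changes include min/max/abs usage differs.
One worked example (base=2, step=1) — eval_a: total=2, then count=2, then (min(base, -3) == (-step)) is false, then step=2, then scale=0, then (idx=-2), then scale=0, then (turn=0), then scale=-4, then (turn=1), then scale=-8, then (idx=-1), then scale=-8, then (turn=0), then scale=-10, then (turn=1), then scale=-12, then (idx=0), then scale=-12, then (turn=0), then scale=-12, then (turn=1), then scale=-12, then total=-10, then returns 100; eval_b: total=2, then count=2, then (min(base, -3) == (-step)) is false, then step=2, then scale=0, then (idx=-2), then scale=0, then (turn=0), then scale=-4, then (turn=1), then scale=-8, then (idx=-1), then scale=-8, then (turn=0), then scale=-10, then (turn=1), then scale=-12, then (idx=0), then scale=-12, then (turn=0), then scale=-12, then (turn=1), then scale=-12, then total=-10, then returns 100; agreement on 100.
An exhaustive pass over the 18 declared inputs shows identical outputs.
verdict: equivalent


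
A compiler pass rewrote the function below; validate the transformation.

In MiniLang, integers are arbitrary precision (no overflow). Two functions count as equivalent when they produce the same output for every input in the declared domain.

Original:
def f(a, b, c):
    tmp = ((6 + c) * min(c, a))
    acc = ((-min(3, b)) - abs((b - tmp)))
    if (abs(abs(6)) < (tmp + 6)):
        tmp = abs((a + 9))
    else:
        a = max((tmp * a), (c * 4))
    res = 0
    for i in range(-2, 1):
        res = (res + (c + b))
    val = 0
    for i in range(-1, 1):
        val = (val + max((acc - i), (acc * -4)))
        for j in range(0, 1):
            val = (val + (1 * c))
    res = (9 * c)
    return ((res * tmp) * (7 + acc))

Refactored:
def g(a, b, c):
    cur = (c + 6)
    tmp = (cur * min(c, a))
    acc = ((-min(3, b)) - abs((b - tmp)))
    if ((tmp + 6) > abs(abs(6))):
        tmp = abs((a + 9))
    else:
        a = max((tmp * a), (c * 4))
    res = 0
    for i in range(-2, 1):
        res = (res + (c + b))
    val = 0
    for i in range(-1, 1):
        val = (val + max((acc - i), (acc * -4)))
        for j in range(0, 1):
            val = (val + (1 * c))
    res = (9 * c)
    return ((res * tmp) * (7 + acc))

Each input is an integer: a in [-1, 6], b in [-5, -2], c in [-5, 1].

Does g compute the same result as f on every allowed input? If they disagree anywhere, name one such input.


The two versions differ — the changes include local variable names differ, statement counts differ, comparison usage differs.
One worked example (a=5, b=-2, c=1) — f: tmp becomes 7; next acc becomes -7; next (abs(abs(6)) < (tmp + 6)) evaluates to true; next tmp becomes 14; next res becomes 0; next at i=-2:; next res becomes -1; next at i=-1:; next res becomes -2; next at i=0:; next res becomes -3; next val becomes 0; next at i=-1:; next val becomes 28; next at j=0:; next val becomes 29; next at i=0:; next val becomes 57; next at j=0:; next val becomes 58; next res becomes 9; next final value 0; g: cur becomes 7; next tmp becomes 7; next acc becomes -7; next ((tmp + 6) > abs(abs(6))) evaluates to true; next tmp becomes 14; next res becomes 0; next at i=-2:; next res becomes -1; next at i=-1:; next res becomes -2; next at i=0:; next res becomes -3; next val becomes 0; next at i=-1:; next val becomes 28; next at j=0:; next val becomes 29; next at i=0:; next val becomes 57; next at j=0:; next val becomes 58; next res becomes 9; next final value 0; agreement on 0.
Checked all 224 inputs in the declared domain: the outputs agree on every one.
verdict: equivalent


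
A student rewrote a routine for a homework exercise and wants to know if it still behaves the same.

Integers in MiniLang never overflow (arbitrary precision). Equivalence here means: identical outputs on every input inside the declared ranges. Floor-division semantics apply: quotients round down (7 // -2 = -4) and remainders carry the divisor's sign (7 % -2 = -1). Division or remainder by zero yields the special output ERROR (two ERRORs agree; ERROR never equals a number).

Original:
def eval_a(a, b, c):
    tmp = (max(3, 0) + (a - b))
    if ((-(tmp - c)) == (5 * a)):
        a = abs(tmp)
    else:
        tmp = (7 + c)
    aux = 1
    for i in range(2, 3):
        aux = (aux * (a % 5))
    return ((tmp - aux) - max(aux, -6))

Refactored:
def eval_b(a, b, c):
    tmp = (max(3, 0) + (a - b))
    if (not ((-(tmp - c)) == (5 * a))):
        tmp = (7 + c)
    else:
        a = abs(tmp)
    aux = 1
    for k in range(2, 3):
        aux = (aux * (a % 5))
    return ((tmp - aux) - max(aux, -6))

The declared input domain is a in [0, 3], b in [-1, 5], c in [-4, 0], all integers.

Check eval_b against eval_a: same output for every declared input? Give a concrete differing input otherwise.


The two are interchangeable: local variable names differ; boolean connective usage differs, and every declared input agrees.
Spot check at a=3, b=0, c=0 — eval_a: tmp = 6; ((-(tmp - c)) == (5 * a)) -> false; tmp = 7; aux = 1; [i=2]; aux = 3; return 1. eval_b: tmp = 6; (not ((-(tmp - c)) == (5 * a))) -> true; tmp = 7; aux = 1; [k=2]; aux = 3; return 1. Both give 1.
Every one of the 140 inputs gives matching results.
verdict: equivalent


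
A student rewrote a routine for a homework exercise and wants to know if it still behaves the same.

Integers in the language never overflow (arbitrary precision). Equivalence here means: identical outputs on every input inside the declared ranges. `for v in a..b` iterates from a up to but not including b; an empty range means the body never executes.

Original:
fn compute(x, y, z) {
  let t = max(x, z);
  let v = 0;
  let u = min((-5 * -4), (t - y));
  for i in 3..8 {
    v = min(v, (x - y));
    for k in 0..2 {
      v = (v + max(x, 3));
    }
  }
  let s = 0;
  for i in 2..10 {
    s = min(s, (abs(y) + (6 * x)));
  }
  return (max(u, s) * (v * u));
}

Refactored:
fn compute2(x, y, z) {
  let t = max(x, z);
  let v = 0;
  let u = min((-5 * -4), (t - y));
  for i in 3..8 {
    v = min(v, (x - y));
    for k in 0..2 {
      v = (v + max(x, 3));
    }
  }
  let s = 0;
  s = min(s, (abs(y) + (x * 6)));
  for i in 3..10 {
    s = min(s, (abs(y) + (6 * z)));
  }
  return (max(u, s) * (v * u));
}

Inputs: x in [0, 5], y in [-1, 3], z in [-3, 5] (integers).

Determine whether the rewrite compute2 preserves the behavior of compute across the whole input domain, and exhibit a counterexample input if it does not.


Run the pair on x=0, y=1, z=-3.
compute: t becomes 0; next v becomes 0; next u becomes -1; next at i=3:; next v becomes -1; next at k=0:; next v becomes 2; next at k=1:; next v becomes 5; next at i=4:; next v becomes -1; next at k=0:; next v becomes 2; next at k=1:; next v becomes 5; next at i=5:; next v becomes -1; next at k=0:; next v becomes 2; next at k=1:; next v becomes 5; next at i=6:; next v becomes -1; next at k=0:; next v becomes 2; next at k=1:; next v becomes 5; next at i=7:; next v becomes -1; next at k=0:; next v becomes 2; next at k=1:; next v becomes 5; next s becomes 0; next at i=2:; next s becomes 0; next at i=3:; next s becomes 0; next at i=4:; next s becomes 0; next at i=5:; next s becomes 0; next at i=6:; next s becomes 0; next at i=7:; next s becomes 0; next at i=8:; next s becomes 0; next at i=9:; next s becomes 0; next final value 0
compute2: t becomes 0; next v becomes 0; next u becomes -1; next at i=3:; next v becomes -1; next at k=0:; next v becomes 2; next at k=1:; next v becomes 5; next at i=4:; next v becomes -1; next at k=0:; next v becomes 2; next at k=1:; next v becomes 5; next at i=5:; next v becomes -1; next at k=0:; next v becomes 2; next at k=1:; next v becomes 5; next at i=6:; next v becomes -1; next at k=0:; next v becomes 2; next at k=1:; next v becomes 5; next at i=7:; next v becomes -1; next at k=0:; next v becomes 2; next at k=1:; next v becomes 5; next s becomes 0; next s becomes 0; next at i=3:; next s becomes -17; next at i=4:; next s becomes -17; next at i=5:; next s becomes -17; next at i=6:; next s becomes -17; next at i=7:; next s becomes -17; next at i=8:; next s becomes -17; next at i=9:; next s becomes -17; next final value 5
0 != 5, so the rewrite changes behavior.
verdict: not equivalent; witness: x=0, y=1, z=-3


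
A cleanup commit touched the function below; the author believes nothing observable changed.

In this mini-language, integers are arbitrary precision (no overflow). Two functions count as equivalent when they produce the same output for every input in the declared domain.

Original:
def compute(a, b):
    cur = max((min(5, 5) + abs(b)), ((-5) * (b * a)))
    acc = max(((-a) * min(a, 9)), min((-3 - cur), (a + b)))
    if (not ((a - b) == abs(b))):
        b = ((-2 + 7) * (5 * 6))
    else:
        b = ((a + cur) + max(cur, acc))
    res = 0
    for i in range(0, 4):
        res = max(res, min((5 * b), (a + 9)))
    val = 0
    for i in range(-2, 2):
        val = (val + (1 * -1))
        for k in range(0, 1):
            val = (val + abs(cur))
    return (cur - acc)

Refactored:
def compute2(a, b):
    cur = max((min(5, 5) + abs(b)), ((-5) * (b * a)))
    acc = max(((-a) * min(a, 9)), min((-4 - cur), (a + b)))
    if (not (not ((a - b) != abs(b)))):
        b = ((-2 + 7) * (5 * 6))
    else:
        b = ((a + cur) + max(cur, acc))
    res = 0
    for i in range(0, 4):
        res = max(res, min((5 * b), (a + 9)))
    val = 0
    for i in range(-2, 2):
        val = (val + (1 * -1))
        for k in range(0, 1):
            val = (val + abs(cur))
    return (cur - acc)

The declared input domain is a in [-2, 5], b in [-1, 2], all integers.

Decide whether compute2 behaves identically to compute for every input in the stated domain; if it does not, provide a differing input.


Not equivalent: a=3, b=0 separates them (13 vs 14).
compute: cur := 5 | acc := -8 | (not ((a - b) == abs(b))): true | b := 150 | res := 0 | iter i=0: | res := 12 | iter i=1: | res := 12 | iter i=2: | res := 12 | iter i=3: | res := 12 | val := 0 | iter i=-2: | val := -1 | iter k=0: | val := 4 | iter i=-1: | val := 3 | iter k=0: | val := 8 | iter i=0: | val := 7 | iter k=0: | val := 12 | iter i=1: | val := 11 | iter k=0: | val := 16 | result 13
compute2: cur := 5 | acc := -9 | (not (not ((a - b) != abs(b)))): true | b := 150 | res := 0 | iter i=0: | res := 12 | iter i=1: | res := 12 | iter i=2: | res := 12 | iter i=3: | res := 12 | val := 0 | iter i=-2: | val := -1 | iter k=0: | val := 4 | iter i=-1: | val := 3 | iter k=0: | val := 8 | iter i=0: | val := 7 | iter k=0: | val := 12 | iter i=1: | val := 11 | iter k=0: | val := 16 | result 14
verdict: not equivalent; witness: a=3, b=0


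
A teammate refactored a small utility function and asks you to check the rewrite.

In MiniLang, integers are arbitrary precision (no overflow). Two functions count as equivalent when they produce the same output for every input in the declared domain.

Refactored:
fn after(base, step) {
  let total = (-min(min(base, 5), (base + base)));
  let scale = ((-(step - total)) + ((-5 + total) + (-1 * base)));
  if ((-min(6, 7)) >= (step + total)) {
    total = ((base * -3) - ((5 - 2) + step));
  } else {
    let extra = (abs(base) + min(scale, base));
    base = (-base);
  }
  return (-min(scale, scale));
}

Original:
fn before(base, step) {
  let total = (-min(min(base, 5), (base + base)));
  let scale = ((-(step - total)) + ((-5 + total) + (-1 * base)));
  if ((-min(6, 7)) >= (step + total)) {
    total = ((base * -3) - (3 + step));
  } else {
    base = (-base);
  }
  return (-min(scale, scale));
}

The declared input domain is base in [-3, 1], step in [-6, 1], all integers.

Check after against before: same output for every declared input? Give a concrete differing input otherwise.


This is a faithful refactor — min/max/abs usage differs, local variable names differ, arithmetic usage differs, constant usage differs, statement counts differ, but the computed results match everywhere.
Tracing base=-2, step=-5: before: total = 4; scale = 10; ((-min(6, 7)) >= (step + total)) -> false; base = 2; return -10 | after: total = 4; scale = 10; ((-min(6, 7)) >= (step + total)) -> false; extra = 0; base = 2; return -10 — matching result -10.
Every one of the 40 inputs gives matching results.
verdict: equivalent


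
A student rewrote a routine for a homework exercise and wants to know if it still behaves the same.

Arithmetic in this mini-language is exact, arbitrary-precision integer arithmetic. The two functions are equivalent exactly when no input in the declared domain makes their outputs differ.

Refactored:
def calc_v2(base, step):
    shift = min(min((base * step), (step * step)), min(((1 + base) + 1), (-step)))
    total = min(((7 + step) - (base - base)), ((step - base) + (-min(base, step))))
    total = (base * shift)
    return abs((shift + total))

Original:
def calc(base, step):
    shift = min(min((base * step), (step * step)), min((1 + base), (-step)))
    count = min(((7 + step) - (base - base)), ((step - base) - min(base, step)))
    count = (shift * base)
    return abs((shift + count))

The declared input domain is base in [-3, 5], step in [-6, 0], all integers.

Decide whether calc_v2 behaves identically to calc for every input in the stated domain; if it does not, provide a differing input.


Not equivalent: base=-3, step=-6 separates them (4 vs 2).
calc: shift=-2, then count=1, then count=6, then returns 4
calc_v2: shift=-1, then total=1, then total=3, then returns 2
verdict: not equivalent; witness: base=-3, step=-6


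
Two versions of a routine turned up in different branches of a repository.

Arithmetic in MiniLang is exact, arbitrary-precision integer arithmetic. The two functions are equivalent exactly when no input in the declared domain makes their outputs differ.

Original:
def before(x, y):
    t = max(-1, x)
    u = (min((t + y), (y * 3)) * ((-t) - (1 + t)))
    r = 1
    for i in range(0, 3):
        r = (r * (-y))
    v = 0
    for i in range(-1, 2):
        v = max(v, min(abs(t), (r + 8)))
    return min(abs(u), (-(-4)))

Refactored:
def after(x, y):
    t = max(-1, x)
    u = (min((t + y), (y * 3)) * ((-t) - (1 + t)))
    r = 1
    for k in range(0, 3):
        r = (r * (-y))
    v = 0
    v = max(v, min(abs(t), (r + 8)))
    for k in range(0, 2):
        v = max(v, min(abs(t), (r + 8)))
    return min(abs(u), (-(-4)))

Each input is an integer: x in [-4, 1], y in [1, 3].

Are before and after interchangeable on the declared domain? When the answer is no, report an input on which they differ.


Reading the diff, among the changes: constant usage differs, plus min/max/abs usage differs, plus statement counts differ, plus arithmetic usage differs, plus local variable names differ, plus loop structure differs.
One worked example (x=-2, y=2) — before: t=-1, then u=1, then r=1, then (i=0), then r=-2, then (i=1), then r=4, then (i=2), then r=-8, then v=0, then (i=-1), then v=0, then (i=0), then v=0, then (i=1), then v=0, then returns 1; after: t=-1, then u=1, then r=1, then (k=0), then r=-2, then (k=1), then r=4, then (k=2), then r=-8, then v=0, then v=0, then (k=0), then v=0, then (k=1), then v=0, then returns 1; agreement on 1.
An exhaustive pass over the 18 declared inputs shows identical outputs.
verdict: equivalent


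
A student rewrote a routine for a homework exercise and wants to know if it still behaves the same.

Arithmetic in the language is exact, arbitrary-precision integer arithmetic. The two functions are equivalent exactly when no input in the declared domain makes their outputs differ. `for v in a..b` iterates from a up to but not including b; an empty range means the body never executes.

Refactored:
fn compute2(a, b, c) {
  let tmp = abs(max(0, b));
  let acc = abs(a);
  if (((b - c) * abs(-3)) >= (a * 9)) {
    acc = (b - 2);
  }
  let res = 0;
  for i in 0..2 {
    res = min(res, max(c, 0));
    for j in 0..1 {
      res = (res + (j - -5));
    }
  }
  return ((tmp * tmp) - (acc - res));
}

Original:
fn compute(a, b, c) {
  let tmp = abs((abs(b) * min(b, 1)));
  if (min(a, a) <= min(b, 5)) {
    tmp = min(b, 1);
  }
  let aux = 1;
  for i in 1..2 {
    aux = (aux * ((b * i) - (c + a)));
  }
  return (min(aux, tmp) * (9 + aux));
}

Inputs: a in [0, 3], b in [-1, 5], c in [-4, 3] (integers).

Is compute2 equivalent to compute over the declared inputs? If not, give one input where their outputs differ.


Consider the input a=0, b=-1, c=-4.
compute: tmp = 1; (min(a, a) <= min(b, 5)) -> false; aux = 1; [i=1]; aux = 3; return 12
compute2: tmp = 0; acc = 0; (((b - c) * abs(-3)) >= (a * 9)) -> true; acc = -3; res = 0; [i=0]; res = 0; [j=0]; res = 5; [i=1]; res = 0; [j=0]; res = 5; return 8
12 != 8, so the rewrite changes behavior.
verdict: not equivalent; witness: a=0, b=-1, c=-4


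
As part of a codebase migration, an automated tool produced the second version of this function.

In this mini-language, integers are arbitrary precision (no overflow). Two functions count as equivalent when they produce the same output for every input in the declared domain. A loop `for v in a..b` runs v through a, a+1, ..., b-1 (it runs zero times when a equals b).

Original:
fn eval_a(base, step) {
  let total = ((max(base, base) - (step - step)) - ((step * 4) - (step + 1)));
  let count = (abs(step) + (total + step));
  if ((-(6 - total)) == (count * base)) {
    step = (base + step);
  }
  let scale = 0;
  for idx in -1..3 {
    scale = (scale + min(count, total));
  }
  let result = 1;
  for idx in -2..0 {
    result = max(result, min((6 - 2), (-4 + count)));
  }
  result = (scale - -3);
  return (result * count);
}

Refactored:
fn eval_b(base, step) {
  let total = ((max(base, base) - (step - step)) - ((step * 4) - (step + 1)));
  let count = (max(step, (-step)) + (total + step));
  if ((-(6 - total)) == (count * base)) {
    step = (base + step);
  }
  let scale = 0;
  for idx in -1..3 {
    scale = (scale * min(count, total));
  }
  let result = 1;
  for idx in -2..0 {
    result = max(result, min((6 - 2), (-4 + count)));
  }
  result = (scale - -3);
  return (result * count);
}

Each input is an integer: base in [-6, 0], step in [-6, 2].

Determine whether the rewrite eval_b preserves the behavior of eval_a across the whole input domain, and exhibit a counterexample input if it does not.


At base=-6, step=-6: eval_a gives 715, eval_b gives 39.
verdict: not equivalent; witness: base=-6, step=-6


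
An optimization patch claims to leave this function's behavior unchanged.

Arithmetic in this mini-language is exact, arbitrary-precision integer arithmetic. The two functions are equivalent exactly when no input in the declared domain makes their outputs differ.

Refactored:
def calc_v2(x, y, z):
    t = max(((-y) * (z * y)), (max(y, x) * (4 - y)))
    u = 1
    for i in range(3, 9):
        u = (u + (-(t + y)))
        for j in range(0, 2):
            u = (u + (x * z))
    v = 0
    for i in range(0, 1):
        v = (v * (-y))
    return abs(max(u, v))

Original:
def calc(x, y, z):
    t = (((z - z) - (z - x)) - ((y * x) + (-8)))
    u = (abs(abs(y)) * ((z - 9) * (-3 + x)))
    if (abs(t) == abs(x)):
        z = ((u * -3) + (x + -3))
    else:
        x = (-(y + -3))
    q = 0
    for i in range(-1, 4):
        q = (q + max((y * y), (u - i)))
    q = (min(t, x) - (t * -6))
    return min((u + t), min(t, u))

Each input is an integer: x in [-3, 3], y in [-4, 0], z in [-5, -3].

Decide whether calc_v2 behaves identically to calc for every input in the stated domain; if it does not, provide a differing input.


Consider the input x=-3, y=-4, z=-5.
calc: t := -2 | u := 336 | (abs(t) == abs(x)): false | x := 7 | q := 0 | iter i=-1: | q := 337 | iter i=0: | q := 673 | iter i=1: | q := 1008 | iter i=2: | q := 1342 | iter i=3: | q := 1675 | q := -14 | result -2
calc_v2: t := 80 | u := 1 | iter i=3: | u := -75 | iter j=0: | u := -60 | iter j=1: | u := -45 | iter i=4: | u := -121 | iter j=0: | u := -106 | iter j=1: | u := -91 | iter i=5: | u := -167 | iter j=0: | u := -152 | iter j=1: | u := -137 | iter i=6: | u := -213 | iter j=0: | u := -198 | iter j=1: | u := -183 | iter i=7: | u := -259 | iter j=0: | u := -244 | iter j=1: | u := -229 | iter i=8: | u := -305 | iter j=0: | u := -290 | iter j=1: | u := -275 | v := 0 | iter i=0: | v := 0 | result 0
-2 != 0, so the rewrite changes behavior.
verdict: not equivalent; witness: x=-3, y=-4, z=-5
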